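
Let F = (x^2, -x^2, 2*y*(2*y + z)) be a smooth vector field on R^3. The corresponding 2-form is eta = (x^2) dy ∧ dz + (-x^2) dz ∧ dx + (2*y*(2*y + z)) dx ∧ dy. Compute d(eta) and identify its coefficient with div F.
d(eta) = (2*x + 2*y) dx ∧ dy ∧ dz; div F = 2*x + 2*y

For a 2-form in R^3 of the form above, applying d gives a 3-form with coefficient ∂P/∂x + ∂Q/∂y + ∂R/∂z:
  ∂P/∂x = 2*x
  ∂Q/∂y = 0
  ∂R/∂z = 2*y
Sum = 2*x + 2*y, which is exactly div F.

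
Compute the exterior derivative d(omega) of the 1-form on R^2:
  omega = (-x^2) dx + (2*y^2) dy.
d(omega) = 0

For a 1-form omega = sum_i f_i dx_i, the exterior derivative is
  d(omega) = sum_{i < j} (∂f_j/∂x_i - ∂f_i/∂x_j) dx_i ∧ dx_j.

Assembling: d(omega) = 0.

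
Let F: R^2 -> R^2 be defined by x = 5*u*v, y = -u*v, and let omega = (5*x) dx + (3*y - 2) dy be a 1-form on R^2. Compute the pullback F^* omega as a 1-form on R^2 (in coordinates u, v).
F^* omega = (2*v*(64*u*v + 1)) du + (2*u*(64*u*v + 1)) dv

Using F^*(f dg) = (f ∘ F) d(g ∘ F), substitute each coordinate x_i by F_i(u, v) in f_i, and replace dx_i by d F_i = (∂F_i/∂u) du + (∂F_i/∂v) dv.
  For the x component: f_1(F) = 25*u*v; d F_1 = (5*v) du + (5*u) dv
  For the y component: f_2(F) = -3*u*v - 2; d F_2 = (-v) du + (-u) dv
Combining and collecting du, dv coefficients:
  coeff of du: 2*v*(64*u*v + 1)
  coeff of dv: 2*u*(64*u*v + 1)
F^* omega = (2*v*(64*u*v + 1)) du + (2*u*(64*u*v + 1)) dv.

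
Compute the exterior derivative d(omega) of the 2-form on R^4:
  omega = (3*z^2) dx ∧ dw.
d(omega) = (-6*z) dx ∧ dz ∧ dw

For a 2-form omega = sum_{i<j} g_{ij} dx_i ∧ dx_j, the exterior derivative is
  d(omega) = sum_{i<j} d(g_{ij}) ∧ dx_i ∧ dx_j = sum_{i<j, k} (∂g_{ij}/∂x_k) dx_k ∧ dx_i ∧ dx_j.
Expand each term, using dx_k ∧ dx_i ∧ dx_j = sgn(permutation) dx_{(a)} ∧ dx_{(b)} ∧ dx_{(c)} with (a < b < c) sorted:
  d(3*z^2) includes (∂/∂z)(3*z^2) dz = (6*z) dz, which multiplied by dx ∧ dw gives (-6*z) dx ∧ dz ∧ dw
Collecting like 3-forms: d(omega) = (-6*z) dx ∧ dz ∧ dw.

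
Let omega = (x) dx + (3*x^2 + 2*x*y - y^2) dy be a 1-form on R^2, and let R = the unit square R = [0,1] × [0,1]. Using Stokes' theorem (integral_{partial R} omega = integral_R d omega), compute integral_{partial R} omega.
integral_(partial R) omega = 4

Stokes: integral_partial_R omega = integral_R d omega with d omega = (∂Q/∂x - ∂P/∂y) dx ∧ dy.
  ∂Q/∂x = 6*x + 2*y
  ∂P/∂y = 0
  integrand = ∂Q/∂x - ∂P/∂y = 6*x + 2*y.
Integrating over R: integral_0^1 integral_0^1 (6*x + 2*y) dx dy = 4.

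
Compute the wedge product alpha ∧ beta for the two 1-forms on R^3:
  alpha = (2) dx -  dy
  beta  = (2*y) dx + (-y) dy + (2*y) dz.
alpha ∧ beta = (4*y) dx ∧ dz + (-2*y) dy ∧ dz

Distribute the wedge, using dx_i ∧ dx_j = -dx_j ∧ dx_i and dx_i ∧ dx_i = 0. For each pair (i, j) with i < j, the coefficient of dx_i ∧ dx_j in alpha ∧ beta is (alpha_i * beta_j - alpha_j * beta_i). Collecting: alpha ∧ beta = (4*y) dx ∧ dz + (-2*y) dy ∧ dz.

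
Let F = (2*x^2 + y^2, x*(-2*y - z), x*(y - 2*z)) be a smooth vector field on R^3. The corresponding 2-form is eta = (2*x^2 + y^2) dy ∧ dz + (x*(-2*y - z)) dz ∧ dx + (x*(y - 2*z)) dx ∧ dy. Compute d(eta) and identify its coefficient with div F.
d(eta) = (0) dx ∧ dy ∧ dz; div F = 0

For a 2-form in R^3 of the form above, applying d gives a 3-form with coefficient ∂P/∂x + ∂Q/∂y + ∂R/∂z:
  ∂P/∂x = 4*x
  ∂Q/∂y = -2*x
  ∂R/∂z = -2*x
Sum = 0, which is exactly div F.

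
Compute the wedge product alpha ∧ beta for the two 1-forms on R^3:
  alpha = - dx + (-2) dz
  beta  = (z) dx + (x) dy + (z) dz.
alpha ∧ beta = (-x) dx ∧ dy + (z) dx ∧ dz + (2*x) dy ∧ dz

Distribute the wedge, using dx_i ∧ dx_j = -dx_j ∧ dx_i and dx_i ∧ dx_i = 0. For each pair (i, j) with i < j, the coefficient of dx_i ∧ dx_j in alpha ∧ beta is (alpha_i * beta_j - alpha_j * beta_i). Collecting: alpha ∧ beta = (-x) dx ∧ dy + (z) dx ∧ dz + (2*x) dy ∧ dz.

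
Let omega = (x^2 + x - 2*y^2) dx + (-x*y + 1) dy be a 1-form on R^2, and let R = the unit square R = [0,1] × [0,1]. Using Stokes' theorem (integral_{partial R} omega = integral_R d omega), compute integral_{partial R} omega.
integral_(partial R) omega = 3/2

Stokes: integral_partial_R omega = integral_R d omega with d omega = (∂Q/∂x - ∂P/∂y) dx ∧ dy.
  ∂Q/∂x = -y
  ∂P/∂y = -4*y
  integrand = ∂Q/∂x - ∂P/∂y = 3*y.
Integrating over R: integral_0^1 integral_0^1 (3*y) dx dy = 3/2.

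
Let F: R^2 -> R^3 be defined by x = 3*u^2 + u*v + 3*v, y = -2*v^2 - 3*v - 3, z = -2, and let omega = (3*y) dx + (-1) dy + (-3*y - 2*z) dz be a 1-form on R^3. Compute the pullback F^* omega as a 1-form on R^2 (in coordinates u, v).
F^* omega = (-36*u*v^2 - 54*u*v - 54*u - 6*v^3 - 9*v^2 - 9*v) du + (-6*u*v^2 - 9*u*v - 9*u - 18*v^2 - 23*v - 24) dv

Using F^*(f dg) = (f ∘ F) d(g ∘ F), substitute each coordinate x_i by F_i(u, v) in f_i, and replace dx_i by d F_i = (∂F_i/∂u) du + (∂F_i/∂v) dv.
  For the x component: f_1(F) = -6*v^2 - 9*v - 9; d F_1 = (6*u + v) du + (u + 3) dv
  For the y component: f_2(F) = -1; d F_2 = (0) du + (-4*v - 3) dv
  For the z component: f_3(F) = 6*v^2 + 9*v + 13; d F_3 = (0) du + (0) dv
Combining and collecting du, dv coefficients:
  coeff of du: -36*u*v^2 - 54*u*v - 54*u - 6*v^3 - 9*v^2 - 9*v
  coeff of dv: -6*u*v^2 - 9*u*v - 9*u - 18*v^2 - 23*v - 24
F^* omega = (-36*u*v^2 - 54*u*v - 54*u - 6*v^3 - 9*v^2 - 9*v) du + (-6*u*v^2 - 9*u*v - 9*u - 18*v^2 - 23*v - 24) dv.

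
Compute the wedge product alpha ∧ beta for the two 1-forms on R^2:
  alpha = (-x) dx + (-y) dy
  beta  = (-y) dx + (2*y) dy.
alpha ∧ beta = (-y*(2*x + y)) dx ∧ dy

Distribute the wedge, using dx_i ∧ dx_j = -dx_j ∧ dx_i and dx_i ∧ dx_i = 0. For each pair (i, j) with i < j, the coefficient of dx_i ∧ dx_j in alpha ∧ beta is (alpha_i * beta_j - alpha_j * beta_i). Collecting: alpha ∧ beta = (-y*(2*x + y)) dx ∧ dy.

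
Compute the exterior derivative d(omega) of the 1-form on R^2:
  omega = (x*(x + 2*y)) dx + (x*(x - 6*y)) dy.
d(omega) = (-6*y) dx ∧ dy

For a 1-form omega = sum_i f_i dx_i, the exterior derivative is
  d(omega) = sum_{i < j} (∂f_j/∂x_i - ∂f_i/∂x_j) dx_i ∧ dx_j.
  coefficient of dx ∧ dy: ∂f_2/∂x - ∂f_1/∂y = ∂(x*(x - 6*y))/∂x - ∂(x*(x + 2*y))/∂y = -6*y
Assembling: d(omega) = (-6*y) dx ∧ dy.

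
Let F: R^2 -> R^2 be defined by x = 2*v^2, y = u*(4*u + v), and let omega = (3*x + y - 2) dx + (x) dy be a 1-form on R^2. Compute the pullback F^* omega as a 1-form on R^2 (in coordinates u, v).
F^* omega = (2*v^2*(8*u + v)) du + (2*v*(8*u^2 + 3*u*v + 12*v^2 - 4)) dv

Using F^*(f dg) = (f ∘ F) d(g ∘ F), substitute each coordinate x_i by F_i(u, v) in f_i, and replace dx_i by d F_i = (∂F_i/∂u) du + (∂F_i/∂v) dv.
  For the x component: f_1(F) = 4*u^2 + u*v + 6*v^2 - 2; d F_1 = (0) du + (4*v) dv
  For the y component: f_2(F) = 2*v^2; d F_2 = (8*u + v) du + (u) dv
Combining and collecting du, dv coefficients:
  coeff of du: 2*v^2*(8*u + v)
  coeff of dv: 2*v*(8*u^2 + 3*u*v + 12*v^2 - 4)
F^* omega = (2*v^2*(8*u + v)) du + (2*v*(8*u^2 + 3*u*v + 12*v^2 - 4)) dv.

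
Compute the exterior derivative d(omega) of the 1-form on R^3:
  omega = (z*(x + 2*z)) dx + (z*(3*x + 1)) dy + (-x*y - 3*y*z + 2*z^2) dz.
d(omega) = (3*z) dx ∧ dy + (-x - y - 4*z) dx ∧ dz + (-4*x - 3*z - 1) dy ∧ dz

For a 1-form omega = sum_i f_i dx_i, the exterior derivative is
  d(omega) = sum_{i < j} (∂f_j/∂x_i - ∂f_i/∂x_j) dx_i ∧ dx_j.
  coefficient of dx ∧ dy: ∂f_2/∂x - ∂f_1/∂y = ∂(z*(3*x + 1))/∂x - ∂(z*(x + 2*z))/∂y = 3*z
  coefficient of dx ∧ dz: ∂f_3/∂x - ∂f_1/∂z = ∂(-x*y - 3*y*z + 2*z^2)/∂x - ∂(z*(x + 2*z))/∂z = -x - y - 4*z
  coefficient of dy ∧ dz: ∂f_3/∂y - ∂f_2/∂z = ∂(-x*y - 3*y*z + 2*z^2)/∂y - ∂(z*(3*x + 1))/∂z = -4*x - 3*z - 1
Assembling: d(omega) = (3*z) dx ∧ dy + (-x - y - 4*z) dx ∧ dz + (-4*x - 3*z - 1) dy ∧ dz.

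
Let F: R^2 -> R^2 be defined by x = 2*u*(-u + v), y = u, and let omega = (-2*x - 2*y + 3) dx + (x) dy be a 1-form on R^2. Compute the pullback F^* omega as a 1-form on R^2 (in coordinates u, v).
F^* omega = (-16*u^3 + 24*u^2*v + 6*u^2 - 8*u*v^2 - 2*u*v - 12*u + 6*v) du + (2*u*(4*u^2 - 4*u*v - 2*u + 3)) dv

Using F^*(f dg) = (f ∘ F) d(g ∘ F), substitute each coordinate x_i by F_i(u, v) in f_i, and replace dx_i by d F_i = (∂F_i/∂u) du + (∂F_i/∂v) dv.
  For the x component: f_1(F) = 4*u^2 - 4*u*v - 2*u + 3; d F_1 = (-4*u + 2*v) du + (2*u) dv
  For the y component: f_2(F) = 2*u*(-u + v); d F_2 = (1) du + (0) dv
Combining and collecting du, dv coefficients:
  coeff of du: -16*u^3 + 24*u^2*v + 6*u^2 - 8*u*v^2 - 2*u*v - 12*u + 6*v
  coeff of dv: 2*u*(4*u^2 - 4*u*v - 2*u + 3)
F^* omega = (-16*u^3 + 24*u^2*v + 6*u^2 - 8*u*v^2 - 2*u*v - 12*u + 6*v) du + (2*u*(4*u^2 - 4*u*v - 2*u + 3)) dv.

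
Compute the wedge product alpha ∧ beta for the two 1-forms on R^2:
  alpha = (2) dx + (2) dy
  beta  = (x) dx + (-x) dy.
alpha ∧ beta = (-4*x) dx ∧ dy

Distribute the wedge, using dx_i ∧ dx_j = -dx_j ∧ dx_i and dx_i ∧ dx_i = 0. For each pair (i, j) with i < j, the coefficient of dx_i ∧ dx_j in alpha ∧ beta is (alpha_i * beta_j - alpha_j * beta_i). Collecting: alpha ∧ beta = (-4*x) dx ∧ dy.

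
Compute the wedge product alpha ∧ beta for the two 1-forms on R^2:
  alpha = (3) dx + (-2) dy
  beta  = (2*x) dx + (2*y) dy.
alpha ∧ beta = (4*x + 6*y) dx ∧ dy

Distribute the wedge, using dx_i ∧ dx_j = -dx_j ∧ dx_i and dx_i ∧ dx_i = 0. For each pair (i, j) with i < j, the coefficient of dx_i ∧ dx_j in alpha ∧ beta is (alpha_i * beta_j - alpha_j * beta_i). Collecting: alpha ∧ beta = (4*x + 6*y) dx ∧ dy.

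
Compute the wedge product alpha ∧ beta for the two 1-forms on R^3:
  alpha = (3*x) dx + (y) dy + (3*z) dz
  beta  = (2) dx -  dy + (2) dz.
alpha ∧ beta = (-3*x - 2*y) dx ∧ dy + (6*x - 6*z) dx ∧ dz + (2*y + 3*z) dy ∧ dz

Distribute the wedge, using dx_i ∧ dx_j = -dx_j ∧ dx_i and dx_i ∧ dx_i = 0. For each pair (i, j) with i < j, the coefficient of dx_i ∧ dx_j in alpha ∧ beta is (alpha_i * beta_j - alpha_j * beta_i). Collecting: alpha ∧ beta = (-3*x - 2*y) dx ∧ dy + (6*x - 6*z) dx ∧ dz + (2*y + 3*z) dy ∧ dz.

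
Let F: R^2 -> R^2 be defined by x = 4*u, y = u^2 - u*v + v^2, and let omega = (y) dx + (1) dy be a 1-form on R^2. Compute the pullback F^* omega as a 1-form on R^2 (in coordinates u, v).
F^* omega = (4*u^2 - 4*u*v + 2*u + 4*v^2 - v) du + (-u + 2*v) dv

Using F^*(f dg) = (f ∘ F) d(g ∘ F), substitute each coordinate x_i by F_i(u, v) in f_i, and replace dx_i by d F_i = (∂F_i/∂u) du + (∂F_i/∂v) dv.
  For the x component: f_1(F) = u^2 - u*v + v^2; d F_1 = (4) du + (0) dv
  For the y component: f_2(F) = 1; d F_2 = (2*u - v) du + (-u + 2*v) dv
Combining and collecting du, dv coefficients:
  coeff of du: 4*u^2 - 4*u*v + 2*u + 4*v^2 - v
  coeff of dv: -u + 2*v
F^* omega = (4*u^2 - 4*u*v + 2*u + 4*v^2 - v) du + (-u + 2*v) dv.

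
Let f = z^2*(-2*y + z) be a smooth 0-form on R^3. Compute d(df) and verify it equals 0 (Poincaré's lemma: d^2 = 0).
d(df) = 0

Step 1: df = sum_i (∂f/∂x_i) dx_i = (0) dx + (-2*z^2) dy + (z*(-4*y + 3*z)) dz.
Step 2: Apply d again. Using the 1-form formula, the coefficient of dx ∧ dy in d(df) is ∂^2 f/∂x ∂y - ∂^2 f/∂y ∂x = (0) - (0) = 0 (equality of mixed partials for smooth f).
Similarly for dx ∧ dz and dy ∧ dz — all coefficients vanish. So d(df) = 0.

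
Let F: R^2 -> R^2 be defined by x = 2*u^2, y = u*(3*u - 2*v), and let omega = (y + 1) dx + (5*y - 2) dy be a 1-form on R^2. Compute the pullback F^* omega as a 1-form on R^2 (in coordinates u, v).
F^* omega = (102*u^3 - 98*u^2*v + 20*u*v^2 - 8*u + 4*v) du + (2*u*(-15*u^2 + 10*u*v + 2)) dv

Using F^*(f dg) = (f ∘ F) d(g ∘ F), substitute each coordinate x_i by F_i(u, v) in f_i, and replace dx_i by d F_i = (∂F_i/∂u) du + (∂F_i/∂v) dv.
  For the x component: f_1(F) = 3*u^2 - 2*u*v + 1; d F_1 = (4*u) du + (0) dv
  For the y component: f_2(F) = 15*u^2 - 10*u*v - 2; d F_2 = (6*u - 2*v) du + (-2*u) dv
Combining and collecting du, dv coefficients:
  coeff of du: 102*u^3 - 98*u^2*v + 20*u*v^2 - 8*u + 4*v
  coeff of dv: 2*u*(-15*u^2 + 10*u*v + 2)
F^* omega = (102*u^3 - 98*u^2*v + 20*u*v^2 - 8*u + 4*v) du + (2*u*(-15*u^2 + 10*u*v + 2)) dv.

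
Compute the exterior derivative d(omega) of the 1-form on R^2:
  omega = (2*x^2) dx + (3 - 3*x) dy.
d(omega) = (-3) dx ∧ dy

For a 1-form omega = sum_i f_i dx_i, the exterior derivative is
  d(omega) = sum_{i < j} (∂f_j/∂x_i - ∂f_i/∂x_j) dx_i ∧ dx_j.
  coefficient of dx ∧ dy: ∂f_2/∂x - ∂f_1/∂y = ∂(3 - 3*x)/∂x - ∂(2*x^2)/∂y = -3
Assembling: d(omega) = (-3) dx ∧ dy.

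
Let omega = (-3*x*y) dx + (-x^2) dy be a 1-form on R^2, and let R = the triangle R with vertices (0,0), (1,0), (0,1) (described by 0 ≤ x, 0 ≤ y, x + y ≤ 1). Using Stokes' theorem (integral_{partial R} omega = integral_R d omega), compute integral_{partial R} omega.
integral_(partial R) omega = 1/6

Stokes: integral_partial_R omega = integral_R d omega with d omega = (∂Q/∂x - ∂P/∂y) dx ∧ dy.
  ∂Q/∂x = -2*x
  ∂P/∂y = -3*x
  integrand = ∂Q/∂x - ∂P/∂y = x.
Integrating over R: integral_0^1 integral_0^{1-x} (x) dy dx = 1/6.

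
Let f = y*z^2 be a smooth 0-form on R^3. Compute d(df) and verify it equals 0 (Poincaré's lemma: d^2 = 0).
d(df) = 0

Step 1: df = sum_i (∂f/∂x_i) dx_i = (0) dx + (z^2) dy + (2*y*z) dz.
Step 2: Apply d again. Using the 1-form formula, the coefficient of dx ∧ dy in d(df) is ∂^2 f/∂x ∂y - ∂^2 f/∂y ∂x = (0) - (0) = 0 (equality of mixed partials for smooth f).
Similarly for dx ∧ dz and dy ∧ dz — all coefficients vanish. So d(df) = 0.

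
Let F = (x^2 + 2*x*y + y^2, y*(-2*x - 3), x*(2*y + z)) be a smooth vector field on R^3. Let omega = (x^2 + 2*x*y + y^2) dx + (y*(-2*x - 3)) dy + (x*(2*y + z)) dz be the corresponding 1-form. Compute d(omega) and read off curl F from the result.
d(omega) = (2*x) dy ∧ dz + (-2*y - z) dz ∧ dx + (-2*x - 4*y) dx ∧ dy; curl F = (2*x, -2*y - z, -2*x - 4*y)

d omega = sum_{i<j} (∂f_j/∂x_i - ∂f_i/∂x_j) dx_i ∧ dx_j. Under the identification (dy ∧ dz, dz ∧ dx, dx ∧ dy) ↔ (e_x, e_y, e_z), the coefficients are exactly the components of curl F. Compute:
  ∂R/∂y - ∂Q/∂z = (2*x) - (0) = 2*x
  ∂P/∂z - ∂R/∂x = (0) - (2*y + z) = -2*y - z
  ∂Q/∂x - ∂P/∂y = (-2*y) - (2*x + 2*y) = -2*x - 4*y.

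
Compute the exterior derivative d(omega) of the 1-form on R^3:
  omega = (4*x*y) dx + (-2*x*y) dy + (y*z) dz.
d(omega) = (-4*x - 2*y) dx ∧ dy + (z) dy ∧ dz

For a 1-form omega = sum_i f_i dx_i, the exterior derivative is
  d(omega) = sum_{i < j} (∂f_j/∂x_i - ∂f_i/∂x_j) dx_i ∧ dx_j.
  coefficient of dx ∧ dy: ∂f_2/∂x - ∂f_1/∂y = ∂(-2*x*y)/∂x - ∂(4*x*y)/∂y = -4*x - 2*y
  coefficient of dy ∧ dz: ∂f_3/∂y - ∂f_2/∂z = ∂(y*z)/∂y - ∂(-2*x*y)/∂z = z
Assembling: d(omega) = (-4*x - 2*y) dx ∧ dy + (z) dy ∧ dz.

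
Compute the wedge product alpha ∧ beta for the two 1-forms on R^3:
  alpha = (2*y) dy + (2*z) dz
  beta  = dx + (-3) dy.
alpha ∧ beta = (-2*y) dx ∧ dy + (-2*z) dx ∧ dz + (6*z) dy ∧ dz

Distribute the wedge, using dx_i ∧ dx_j = -dx_j ∧ dx_i and dx_i ∧ dx_i = 0. For each pair (i, j) with i < j, the coefficient of dx_i ∧ dx_j in alpha ∧ beta is (alpha_i * beta_j - alpha_j * beta_i). Collecting: alpha ∧ beta = (-2*y) dx ∧ dy + (-2*z) dx ∧ dz + (6*z) dy ∧ dz.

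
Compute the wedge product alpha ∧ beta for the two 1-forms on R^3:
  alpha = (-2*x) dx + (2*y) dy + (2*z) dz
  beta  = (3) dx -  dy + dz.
alpha ∧ beta = (2*x - 6*y) dx ∧ dy + (-2*x - 6*z) dx ∧ dz + (2*y + 2*z) dy ∧ dz

Distribute the wedge, using dx_i ∧ dx_j = -dx_j ∧ dx_i and dx_i ∧ dx_i = 0. For each pair (i, j) with i < j, the coefficient of dx_i ∧ dx_j in alpha ∧ beta is (alpha_i * beta_j - alpha_j * beta_i). Collecting: alpha ∧ beta = (2*x - 6*y) dx ∧ dy + (-2*x - 6*z) dx ∧ dz + (2*y + 2*z) dy ∧ dz.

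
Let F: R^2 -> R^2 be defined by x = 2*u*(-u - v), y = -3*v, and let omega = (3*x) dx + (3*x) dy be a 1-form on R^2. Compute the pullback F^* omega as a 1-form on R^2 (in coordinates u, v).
F^* omega = (12*u*(2*u^2 + 3*u*v + v^2)) du + (6*u*(2*u^2 + 2*u*v + 3*u + 3*v)) dv

Using F^*(f dg) = (f ∘ F) d(g ∘ F), substitute each coordinate x_i by F_i(u, v) in f_i, and replace dx_i by d F_i = (∂F_i/∂u) du + (∂F_i/∂v) dv.
  For the x component: f_1(F) = 6*u*(-u - v); d F_1 = (-4*u - 2*v) du + (-2*u) dv
  For the y component: f_2(F) = 6*u*(-u - v); d F_2 = (0) du + (-3) dv
Combining and collecting du, dv coefficients:
  coeff of du: 12*u*(2*u^2 + 3*u*v + v^2)
  coeff of dv: 6*u*(2*u^2 + 2*u*v + 3*u + 3*v)
F^* omega = (12*u*(2*u^2 + 3*u*v + v^2)) du + (6*u*(2*u^2 + 2*u*v + 3*u + 3*v)) dv.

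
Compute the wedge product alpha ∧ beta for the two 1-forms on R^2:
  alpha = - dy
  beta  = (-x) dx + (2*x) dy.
alpha ∧ beta = (-x) dx ∧ dy

Distribute the wedge, using dx_i ∧ dx_j = -dx_j ∧ dx_i and dx_i ∧ dx_i = 0. For each pair (i, j) with i < j, the coefficient of dx_i ∧ dx_j in alpha ∧ beta is (alpha_i * beta_j - alpha_j * beta_i). Collecting: alpha ∧ beta = (-x) dx ∧ dy.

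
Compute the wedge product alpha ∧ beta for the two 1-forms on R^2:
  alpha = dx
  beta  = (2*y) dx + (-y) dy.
alpha ∧ beta = (-y) dx ∧ dy

Distribute the wedge, using dx_i ∧ dx_j = -dx_j ∧ dx_i and dx_i ∧ dx_i = 0. For each pair (i, j) with i < j, the coefficient of dx_i ∧ dx_j in alpha ∧ beta is (alpha_i * beta_j - alpha_j * beta_i). Collecting: alpha ∧ beta = (-y) dx ∧ dy.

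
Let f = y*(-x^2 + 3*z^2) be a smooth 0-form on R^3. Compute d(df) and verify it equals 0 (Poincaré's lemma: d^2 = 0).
d(df) = 0

Step 1: df = sum_i (∂f/∂x_i) dx_i = (-2*x*y) dx + (-x^2 + 3*z^2) dy + (6*y*z) dz.
Step 2: Apply d again. Using the 1-form formula, the coefficient of dx ∧ dy in d(df) is ∂^2 f/∂x ∂y - ∂^2 f/∂y ∂x = (-2*x) - (-2*x) = 0 (equality of mixed partials for smooth f).
Similarly for dx ∧ dz and dy ∧ dz — all coefficients vanish. So d(df) = 0.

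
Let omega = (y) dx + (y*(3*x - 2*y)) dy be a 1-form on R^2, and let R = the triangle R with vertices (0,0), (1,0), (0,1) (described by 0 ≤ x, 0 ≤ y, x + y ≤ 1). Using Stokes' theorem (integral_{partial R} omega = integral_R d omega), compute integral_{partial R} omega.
integral_(partial R) omega = 0

Stokes: integral_partial_R omega = integral_R d omega with d omega = (∂Q/∂x - ∂P/∂y) dx ∧ dy.
  ∂Q/∂x = 3*y
  ∂P/∂y = 1
  integrand = ∂Q/∂x - ∂P/∂y = 3*y - 1.
Integrating over R: integral_0^1 integral_0^{1-x} (3*y - 1) dy dx = 0.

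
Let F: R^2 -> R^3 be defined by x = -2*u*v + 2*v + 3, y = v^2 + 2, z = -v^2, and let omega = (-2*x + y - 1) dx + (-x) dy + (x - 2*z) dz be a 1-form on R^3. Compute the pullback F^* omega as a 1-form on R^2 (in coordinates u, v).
F^* omega = (2*v*(-4*u*v - v^2 + 4*v + 5)) du + (-8*u^2*v + 6*u*v^2 + 16*u*v + 10*u - 4*v^3 - 6*v^2 - 20*v - 10) dv

Using F^*(f dg) = (f ∘ F) d(g ∘ F), substitute each coordinate x_i by F_i(u, v) in f_i, and replace dx_i by d F_i = (∂F_i/∂u) du + (∂F_i/∂v) dv.
  For the x component: f_1(F) = 4*u*v + v^2 - 4*v - 5; d F_1 = (-2*v) du + (2 - 2*u) dv
  For the y component: f_2(F) = 2*u*v - 2*v - 3; d F_2 = (0) du + (2*v) dv
  For the z component: f_3(F) = -2*u*v + 2*v^2 + 2*v + 3; d F_3 = (0) du + (-2*v) dv
Combining and collecting du, dv coefficients:
  coeff of du: 2*v*(-4*u*v - v^2 + 4*v + 5)
  coeff of dv: -8*u^2*v + 6*u*v^2 + 16*u*v + 10*u - 4*v^3 - 6*v^2 - 20*v - 10
F^* omega = (2*v*(-4*u*v - v^2 + 4*v + 5)) du + (-8*u^2*v + 6*u*v^2 + 16*u*v + 10*u - 4*v^3 - 6*v^2 - 20*v - 10) dv.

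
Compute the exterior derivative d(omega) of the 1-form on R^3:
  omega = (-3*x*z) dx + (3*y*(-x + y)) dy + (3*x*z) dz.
d(omega) = (-3*y) dx ∧ dy + (3*x + 3*z) dx ∧ dz

For a 1-form omega = sum_i f_i dx_i, the exterior derivative is
  d(omega) = sum_{i < j} (∂f_j/∂x_i - ∂f_i/∂x_j) dx_i ∧ dx_j.
  coefficient of dx ∧ dy: ∂f_2/∂x - ∂f_1/∂y = ∂(3*y*(-x + y))/∂x - ∂(-3*x*z)/∂y = -3*y
  coefficient of dx ∧ dz: ∂f_3/∂x - ∂f_1/∂z = ∂(3*x*z)/∂x - ∂(-3*x*z)/∂z = 3*x + 3*z
Assembling: d(omega) = (-3*y) dx ∧ dy + (3*x + 3*z) dx ∧ dz.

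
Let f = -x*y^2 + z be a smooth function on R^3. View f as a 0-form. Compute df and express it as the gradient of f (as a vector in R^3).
df = (-y^2) dx + (-2*x*y) dy + (1) dz; grad f = (-y^2, -2*x*y, 1)

For a 0-form f, d f = (∂f/∂x) dx + (∂f/∂y) dy + (∂f/∂z) dz. The components of the vector representation are exactly the entries of grad f in Cartesian coordinates:
  ∂f/∂x = -y^2
  ∂f/∂y = -2*x*y
  ∂f/∂z = 1.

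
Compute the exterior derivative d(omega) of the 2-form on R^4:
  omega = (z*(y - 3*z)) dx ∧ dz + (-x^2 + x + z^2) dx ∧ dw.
d(omega) = (-z) dx ∧ dy ∧ dz + (-2*z) dx ∧ dz ∧ dw

For a 2-form omega = sum_{i<j} g_{ij} dx_i ∧ dx_j, the exterior derivative is
  d(omega) = sum_{i<j} d(g_{ij}) ∧ dx_i ∧ dx_j = sum_{i<j, k} (∂g_{ij}/∂x_k) dx_k ∧ dx_i ∧ dx_j.
Expand each term, using dx_k ∧ dx_i ∧ dx_j = sgn(permutation) dx_{(a)} ∧ dx_{(b)} ∧ dx_{(c)} with (a < b < c) sorted:
  d(z*(y - 3*z)) includes (∂/∂y)(z*(y - 3*z)) dy = (z) dy, which multiplied by dx ∧ dz gives (-z) dx ∧ dy ∧ dz
  d(-x^2 + x + z^2) includes (∂/∂z)(-x^2 + x + z^2) dz = (2*z) dz, which multiplied by dx ∧ dw gives (-2*z) dx ∧ dz ∧ dw
Collecting like 3-forms: d(omega) = (-z) dx ∧ dy ∧ dz + (-2*z) dx ∧ dz ∧ dw.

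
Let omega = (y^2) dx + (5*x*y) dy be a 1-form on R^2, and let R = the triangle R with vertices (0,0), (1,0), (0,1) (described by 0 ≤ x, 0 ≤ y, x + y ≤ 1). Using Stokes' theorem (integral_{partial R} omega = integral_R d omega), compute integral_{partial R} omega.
integral_(partial R) omega = 1/2

Stokes: integral_partial_R omega = integral_R d omega with d omega = (∂Q/∂x - ∂P/∂y) dx ∧ dy.
  ∂Q/∂x = 5*y
  ∂P/∂y = 2*y
  integrand = ∂Q/∂x - ∂P/∂y = 3*y.
Integrating over R: integral_0^1 integral_0^{1-x} (3*y) dy dx = 1/2.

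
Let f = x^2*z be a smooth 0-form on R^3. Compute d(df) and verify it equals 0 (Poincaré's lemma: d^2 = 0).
d(df) = 0

Step 1: df = sum_i (∂f/∂x_i) dx_i = (2*x*z) dx + (0) dy + (x^2) dz.
Step 2: Apply d again. Using the 1-form formula, the coefficient of dx ∧ dy in d(df) is ∂^2 f/∂x ∂y - ∂^2 f/∂y ∂x = (0) - (0) = 0 (equality of mixed partials for smooth f).
Similarly for dx ∧ dz and dy ∧ dz — all coefficients vanish. So d(df) = 0.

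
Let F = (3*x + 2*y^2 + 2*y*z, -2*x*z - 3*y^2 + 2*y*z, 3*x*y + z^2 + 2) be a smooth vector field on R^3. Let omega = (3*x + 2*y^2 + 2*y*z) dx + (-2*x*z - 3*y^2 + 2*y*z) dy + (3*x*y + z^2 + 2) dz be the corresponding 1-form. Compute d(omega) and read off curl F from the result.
d(omega) = (5*x - 2*y) dy ∧ dz + (-y) dz ∧ dx + (-4*y - 4*z) dx ∧ dy; curl F = (5*x - 2*y, -y, -4*y - 4*z)

d omega = sum_{i<j} (∂f_j/∂x_i - ∂f_i/∂x_j) dx_i ∧ dx_j. Under the identification (dy ∧ dz, dz ∧ dx, dx ∧ dy) ↔ (e_x, e_y, e_z), the coefficients are exactly the components of curl F. Compute:
  ∂R/∂y - ∂Q/∂z = (3*x) - (-2*x + 2*y) = 5*x - 2*y
  ∂P/∂z - ∂R/∂x = (2*y) - (3*y) = -y
  ∂Q/∂x - ∂P/∂y = (-2*z) - (4*y + 2*z) = -4*y - 4*z.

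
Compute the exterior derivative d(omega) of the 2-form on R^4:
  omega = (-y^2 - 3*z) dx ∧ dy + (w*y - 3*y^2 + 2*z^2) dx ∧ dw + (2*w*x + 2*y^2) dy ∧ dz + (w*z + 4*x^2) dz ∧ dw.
d(omega) = (2*w - 3) dx ∧ dy ∧ dz + (-w + 6*y) dx ∧ dy ∧ dw + (8*x - 4*z) dx ∧ dz ∧ dw + (2*x) dy ∧ dz ∧ dw

For a 2-form omega = sum_{i<j} g_{ij} dx_i ∧ dx_j, the exterior derivative is
  d(omega) = sum_{i<j} d(g_{ij}) ∧ dx_i ∧ dx_j = sum_{i<j, k} (∂g_{ij}/∂x_k) dx_k ∧ dx_i ∧ dx_j.
Expand each term, using dx_k ∧ dx_i ∧ dx_j = sgn(permutation) dx_{(a)} ∧ dx_{(b)} ∧ dx_{(c)} with (a < b < c) sorted:
  d(-y^2 - 3*z) includes (∂/∂z)(-y^2 - 3*z) dz = (-3) dz, which multiplied by dx ∧ dy gives (-3) dx ∧ dy ∧ dz
  d(w*y - 3*y^2 + 2*z^2) includes (∂/∂y)(w*y - 3*y^2 + 2*z^2) dy = (w - 6*y) dy, which multiplied by dx ∧ dw gives (-w + 6*y) dx ∧ dy ∧ dw
  d(w*y - 3*y^2 + 2*z^2) includes (∂/∂z)(w*y - 3*y^2 + 2*z^2) dz = (4*z) dz, which multiplied by dx ∧ dw gives (-4*z) dx ∧ dz ∧ dw
  d(2*w*x + 2*y^2) includes (∂/∂x)(2*w*x + 2*y^2) dx = (2*w) dx, which multiplied by dy ∧ dz gives (2*w) dx ∧ dy ∧ dz
  d(2*w*x + 2*y^2) includes (∂/∂w)(2*w*x + 2*y^2) dw = (2*x) dw, which multiplied by dy ∧ dz gives (2*x) dy ∧ dz ∧ dw
  d(w*z + 4*x^2) includes (∂/∂x)(w*z + 4*x^2) dx = (8*x) dx, which multiplied by dz ∧ dw gives (8*x) dx ∧ dz ∧ dw
Collecting like 3-forms: d(omega) = (2*w - 3) dx ∧ dy ∧ dz + (-w + 6*y) dx ∧ dy ∧ dw + (8*x - 4*z) dx ∧ dz ∧ dw + (2*x) dy ∧ dz ∧ dw.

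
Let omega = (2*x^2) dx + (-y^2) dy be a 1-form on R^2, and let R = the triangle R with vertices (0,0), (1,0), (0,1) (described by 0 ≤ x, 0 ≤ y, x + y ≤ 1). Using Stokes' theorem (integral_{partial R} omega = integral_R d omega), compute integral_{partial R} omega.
integral_(partial R) omega = 0

Stokes: integral_partial_R omega = integral_R d omega with d omega = (∂Q/∂x - ∂P/∂y) dx ∧ dy.
  ∂Q/∂x = 0
  ∂P/∂y = 0
  integrand = ∂Q/∂x - ∂P/∂y = 0.
Integrating over R: integral_0^1 integral_0^{1-x} (0) dy dx = 0.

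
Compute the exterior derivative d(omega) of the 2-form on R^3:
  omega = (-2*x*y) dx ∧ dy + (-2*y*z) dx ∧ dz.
d(omega) = (2*z) dx ∧ dy ∧ dz

For a 2-form omega = sum_{i<j} g_{ij} dx_i ∧ dx_j, the exterior derivative is
  d(omega) = sum_{i<j} d(g_{ij}) ∧ dx_i ∧ dx_j = sum_{i<j, k} (∂g_{ij}/∂x_k) dx_k ∧ dx_i ∧ dx_j.
Expand each term, using dx_k ∧ dx_i ∧ dx_j = sgn(permutation) dx_{(a)} ∧ dx_{(b)} ∧ dx_{(c)} with (a < b < c) sorted:
  d(-2*y*z) includes (∂/∂y)(-2*y*z) dy = (-2*z) dy, which multiplied by dx ∧ dz gives (2*z) dx ∧ dy ∧ dz
Collecting like 3-forms: d(omega) = (2*z) dx ∧ dy ∧ dz.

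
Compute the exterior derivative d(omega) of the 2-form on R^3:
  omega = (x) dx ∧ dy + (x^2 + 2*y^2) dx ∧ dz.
d(omega) = (-4*y) dx ∧ dy ∧ dz

For a 2-form omega = sum_{i<j} g_{ij} dx_i ∧ dx_j, the exterior derivative is
  d(omega) = sum_{i<j} d(g_{ij}) ∧ dx_i ∧ dx_j = sum_{i<j, k} (∂g_{ij}/∂x_k) dx_k ∧ dx_i ∧ dx_j.
Expand each term, using dx_k ∧ dx_i ∧ dx_j = sgn(permutation) dx_{(a)} ∧ dx_{(b)} ∧ dx_{(c)} with (a < b < c) sorted:
  d(x^2 + 2*y^2) includes (∂/∂y)(x^2 + 2*y^2) dy = (4*y) dy, which multiplied by dx ∧ dz gives (-4*y) dx ∧ dy ∧ dz
Collecting like 3-forms: d(omega) = (-4*y) dx ∧ dy ∧ dz.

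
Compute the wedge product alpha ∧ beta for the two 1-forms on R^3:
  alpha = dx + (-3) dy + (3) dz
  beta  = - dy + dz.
alpha ∧ beta = (-1) dx ∧ dy + (1) dx ∧ dz

Distribute the wedge, using dx_i ∧ dx_j = -dx_j ∧ dx_i and dx_i ∧ dx_i = 0. For each pair (i, j) with i < j, the coefficient of dx_i ∧ dx_j in alpha ∧ beta is (alpha_i * beta_j - alpha_j * beta_i). Collecting: alpha ∧ beta = (-1) dx ∧ dy + (1) dx ∧ dz.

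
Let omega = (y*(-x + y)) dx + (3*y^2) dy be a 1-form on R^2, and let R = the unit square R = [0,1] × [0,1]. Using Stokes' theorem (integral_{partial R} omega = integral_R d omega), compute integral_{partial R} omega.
integral_(partial R) omega = -1/2

Stokes: integral_partial_R omega = integral_R d omega with d omega = (∂Q/∂x - ∂P/∂y) dx ∧ dy.
  ∂Q/∂x = 0
  ∂P/∂y = -x + 2*y
  integrand = ∂Q/∂x - ∂P/∂y = x - 2*y.
Integrating over R: integral_0^1 integral_0^1 (x - 2*y) dx dy = -1/2.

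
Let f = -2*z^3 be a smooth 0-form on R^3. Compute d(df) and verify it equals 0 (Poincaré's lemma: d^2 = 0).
d(df) = 0

Step 1: df = sum_i (∂f/∂x_i) dx_i = (0) dx + (0) dy + (-6*z^2) dz.
Step 2: Apply d again. Using the 1-form formula, the coefficient of dx ∧ dy in d(df) is ∂^2 f/∂x ∂y - ∂^2 f/∂y ∂x = (0) - (0) = 0 (equality of mixed partials for smooth f).
Similarly for dx ∧ dz and dy ∧ dz — all coefficients vanish. So d(df) = 0.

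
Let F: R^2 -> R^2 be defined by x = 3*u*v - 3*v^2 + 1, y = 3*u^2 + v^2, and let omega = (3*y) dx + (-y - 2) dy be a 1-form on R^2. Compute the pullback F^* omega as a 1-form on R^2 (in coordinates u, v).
F^* omega = (-18*u^3 + 27*u^2*v - 6*u*v^2 - 12*u + 9*v^3) du + (27*u^3 - 60*u^2*v + 9*u*v^2 - 20*v^3 - 4*v) dv

Using F^*(f dg) = (f ∘ F) d(g ∘ F), substitute each coordinate x_i by F_i(u, v) in f_i, and replace dx_i by d F_i = (∂F_i/∂u) du + (∂F_i/∂v) dv.
  For the x component: f_1(F) = 9*u^2 + 3*v^2; d F_1 = (3*v) du + (3*u - 6*v) dv
  For the y component: f_2(F) = -3*u^2 - v^2 - 2; d F_2 = (6*u) du + (2*v) dv
Combining and collecting du, dv coefficients:
  coeff of du: -18*u^3 + 27*u^2*v - 6*u*v^2 - 12*u + 9*v^3
  coeff of dv: 27*u^3 - 60*u^2*v + 9*u*v^2 - 20*v^3 - 4*v
F^* omega = (-18*u^3 + 27*u^2*v - 6*u*v^2 - 12*u + 9*v^3) du + (27*u^3 - 60*u^2*v + 9*u*v^2 - 20*v^3 - 4*v) dv.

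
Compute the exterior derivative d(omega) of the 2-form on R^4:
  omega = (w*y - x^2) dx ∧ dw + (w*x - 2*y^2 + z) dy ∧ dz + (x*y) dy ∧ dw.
d(omega) = (-w + y) dx ∧ dy ∧ dw + (w) dx ∧ dy ∧ dz + (x) dy ∧ dz ∧ dw

For a 2-form omega = sum_{i<j} g_{ij} dx_i ∧ dx_j, the exterior derivative is
  d(omega) = sum_{i<j} d(g_{ij}) ∧ dx_i ∧ dx_j = sum_{i<j, k} (∂g_{ij}/∂x_k) dx_k ∧ dx_i ∧ dx_j.
Expand each term, using dx_k ∧ dx_i ∧ dx_j = sgn(permutation) dx_{(a)} ∧ dx_{(b)} ∧ dx_{(c)} with (a < b < c) sorted:
  d(w*y - x^2) includes (∂/∂y)(w*y - x^2) dy = (w) dy, which multiplied by dx ∧ dw gives (-w) dx ∧ dy ∧ dw
  d(w*x - 2*y^2 + z) includes (∂/∂x)(w*x - 2*y^2 + z) dx = (w) dx, which multiplied by dy ∧ dz gives (w) dx ∧ dy ∧ dz
  d(w*x - 2*y^2 + z) includes (∂/∂w)(w*x - 2*y^2 + z) dw = (x) dw, which multiplied by dy ∧ dz gives (x) dy ∧ dz ∧ dw
  d(x*y) includes (∂/∂x)(x*y) dx = (y) dx, which multiplied by dy ∧ dw gives (y) dx ∧ dy ∧ dw
Collecting like 3-forms: d(omega) = (-w + y) dx ∧ dy ∧ dw + (w) dx ∧ dy ∧ dz + (x) dy ∧ dz ∧ dw.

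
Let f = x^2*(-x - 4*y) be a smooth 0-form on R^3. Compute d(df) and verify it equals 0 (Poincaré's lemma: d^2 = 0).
d(df) = 0

Step 1: df = sum_i (∂f/∂x_i) dx_i = (x*(-3*x - 8*y)) dx + (-4*x^2) dy + (0) dz.
Step 2: Apply d again. Using the 1-form formula, the coefficient of dx ∧ dy in d(df) is ∂^2 f/∂x ∂y - ∂^2 f/∂y ∂x = (-8*x) - (-8*x) = 0 (equality of mixed partials for smooth f).
Similarly for dx ∧ dz and dy ∧ dz — all coefficients vanish. So d(df) = 0.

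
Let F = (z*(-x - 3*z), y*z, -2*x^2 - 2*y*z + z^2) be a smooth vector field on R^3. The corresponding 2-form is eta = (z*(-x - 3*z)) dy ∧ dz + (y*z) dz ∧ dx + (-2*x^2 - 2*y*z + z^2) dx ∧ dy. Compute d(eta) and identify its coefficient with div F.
d(eta) = (-2*y + 2*z) dx ∧ dy ∧ dz; div F = -2*y + 2*z

For a 2-form in R^3 of the form above, applying d gives a 3-form with coefficient ∂P/∂x + ∂Q/∂y + ∂R/∂z:
  ∂P/∂x = -z
  ∂Q/∂y = z
  ∂R/∂z = -2*y + 2*z
Sum = -2*y + 2*z, which is exactly div F.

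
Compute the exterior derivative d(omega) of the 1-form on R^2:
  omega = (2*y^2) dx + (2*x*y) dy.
d(omega) = (-2*y) dx ∧ dy

For a 1-form omega = sum_i f_i dx_i, the exterior derivative is
  d(omega) = sum_{i < j} (∂f_j/∂x_i - ∂f_i/∂x_j) dx_i ∧ dx_j.
  coefficient of dx ∧ dy: ∂f_2/∂x - ∂f_1/∂y = ∂(2*x*y)/∂x - ∂(2*y^2)/∂y = -2*y
Assembling: d(omega) = (-2*y) dx ∧ dy.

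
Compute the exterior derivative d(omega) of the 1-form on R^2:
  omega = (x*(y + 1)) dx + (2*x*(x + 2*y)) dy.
d(omega) = (3*x + 4*y) dx ∧ dy

For a 1-form omega = sum_i f_i dx_i, the exterior derivative is
  d(omega) = sum_{i < j} (∂f_j/∂x_i - ∂f_i/∂x_j) dx_i ∧ dx_j.
  coefficient of dx ∧ dy: ∂f_2/∂x - ∂f_1/∂y = ∂(2*x*(x + 2*y))/∂x - ∂(x*(y + 1))/∂y = 3*x + 4*y
Assembling: d(omega) = (3*x + 4*y) dx ∧ dy.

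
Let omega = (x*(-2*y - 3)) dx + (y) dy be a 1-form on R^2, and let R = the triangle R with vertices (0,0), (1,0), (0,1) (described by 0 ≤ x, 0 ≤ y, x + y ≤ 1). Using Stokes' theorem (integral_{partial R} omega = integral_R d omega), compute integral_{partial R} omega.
integral_(partial R) omega = 1/3

Stokes: integral_partial_R omega = integral_R d omega with d omega = (∂Q/∂x - ∂P/∂y) dx ∧ dy.
  ∂Q/∂x = 0
  ∂P/∂y = -2*x
  integrand = ∂Q/∂x - ∂P/∂y = 2*x.
Integrating over R: integral_0^1 integral_0^{1-x} (2*x) dy dx = 1/3.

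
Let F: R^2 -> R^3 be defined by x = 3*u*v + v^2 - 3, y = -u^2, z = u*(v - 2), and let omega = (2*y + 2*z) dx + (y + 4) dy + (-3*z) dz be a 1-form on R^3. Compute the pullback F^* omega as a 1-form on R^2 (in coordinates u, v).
F^* omega = (u*(2*u^2 - 6*u*v + 3*v^2 - 20)) du + (u*(-6*u^2 - u*v - 6*u + 4*v^2 - 8*v)) dv

Using F^*(f dg) = (f ∘ F) d(g ∘ F), substitute each coordinate x_i by F_i(u, v) in f_i, and replace dx_i by d F_i = (∂F_i/∂u) du + (∂F_i/∂v) dv.
  For the x component: f_1(F) = 2*u*(-u + v - 2); d F_1 = (3*v) du + (3*u + 2*v) dv
  For the y component: f_2(F) = 4 - u^2; d F_2 = (-2*u) du + (0) dv
  For the z component: f_3(F) = 3*u*(2 - v); d F_3 = (v - 2) du + (u) dv
Combining and collecting du, dv coefficients:
  coeff of du: u*(2*u^2 - 6*u*v + 3*v^2 - 20)
  coeff of dv: u*(-6*u^2 - u*v - 6*u + 4*v^2 - 8*v)
F^* omega = (u*(2*u^2 - 6*u*v + 3*v^2 - 20)) du + (u*(-6*u^2 - u*v - 6*u + 4*v^2 - 8*v)) dv.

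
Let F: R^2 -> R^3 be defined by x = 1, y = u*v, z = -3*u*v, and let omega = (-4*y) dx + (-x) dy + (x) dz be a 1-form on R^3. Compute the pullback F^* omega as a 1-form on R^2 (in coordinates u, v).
F^* omega = (-4*v) du + (-4*u) dv

Using F^*(f dg) = (f ∘ F) d(g ∘ F), substitute each coordinate x_i by F_i(u, v) in f_i, and replace dx_i by d F_i = (∂F_i/∂u) du + (∂F_i/∂v) dv.
  For the x component: f_1(F) = -4*u*v; d F_1 = (0) du + (0) dv
  For the y component: f_2(F) = -1; d F_2 = (v) du + (u) dv
  For the z component: f_3(F) = 1; d F_3 = (-3*v) du + (-3*u) dv
Combining and collecting du, dv coefficients:
  coeff of du: -4*v
  coeff of dv: -4*u
F^* omega = (-4*v) du + (-4*u) dv.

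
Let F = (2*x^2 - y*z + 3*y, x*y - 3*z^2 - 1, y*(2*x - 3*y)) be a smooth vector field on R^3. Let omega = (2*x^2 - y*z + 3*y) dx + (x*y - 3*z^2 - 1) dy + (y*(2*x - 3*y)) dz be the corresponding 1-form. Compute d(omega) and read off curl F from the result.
d(omega) = (2*x - 6*y + 6*z) dy ∧ dz + (-3*y) dz ∧ dx + (y + z - 3) dx ∧ dy; curl F = (2*x - 6*y + 6*z, -3*y, y + z - 3)

d omega = sum_{i<j} (∂f_j/∂x_i - ∂f_i/∂x_j) dx_i ∧ dx_j. Under the identification (dy ∧ dz, dz ∧ dx, dx ∧ dy) ↔ (e_x, e_y, e_z), the coefficients are exactly the components of curl F. Compute:
  ∂R/∂y - ∂Q/∂z = (2*x - 6*y) - (-6*z) = 2*x - 6*y + 6*z
  ∂P/∂z - ∂R/∂x = (-y) - (2*y) = -3*y
  ∂Q/∂x - ∂P/∂y = (y) - (3 - z) = y + z - 3.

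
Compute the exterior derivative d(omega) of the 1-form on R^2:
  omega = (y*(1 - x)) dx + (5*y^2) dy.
d(omega) = (x - 1) dx ∧ dy

For a 1-form omega = sum_i f_i dx_i, the exterior derivative is
  d(omega) = sum_{i < j} (∂f_j/∂x_i - ∂f_i/∂x_j) dx_i ∧ dx_j.
  coefficient of dx ∧ dy: ∂f_2/∂x - ∂f_1/∂y = ∂(5*y^2)/∂x - ∂(y*(1 - x))/∂y = x - 1
Assembling: d(omega) = (x - 1) dx ∧ dy.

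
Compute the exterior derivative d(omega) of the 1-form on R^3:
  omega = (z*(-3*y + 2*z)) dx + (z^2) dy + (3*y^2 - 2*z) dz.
d(omega) = (3*z) dx ∧ dy + (3*y - 4*z) dx ∧ dz + (6*y - 2*z) dy ∧ dz

For a 1-form omega = sum_i f_i dx_i, the exterior derivative is
  d(omega) = sum_{i < j} (∂f_j/∂x_i - ∂f_i/∂x_j) dx_i ∧ dx_j.
  coefficient of dx ∧ dy: ∂f_2/∂x - ∂f_1/∂y = ∂(z^2)/∂x - ∂(z*(-3*y + 2*z))/∂y = 3*z
  coefficient of dx ∧ dz: ∂f_3/∂x - ∂f_1/∂z = ∂(3*y^2 - 2*z)/∂x - ∂(z*(-3*y + 2*z))/∂z = 3*y - 4*z
  coefficient of dy ∧ dz: ∂f_3/∂y - ∂f_2/∂z = ∂(3*y^2 - 2*z)/∂y - ∂(z^2)/∂z = 6*y - 2*z
Assembling: d(omega) = (3*z) dx ∧ dy + (3*y - 4*z) dx ∧ dz + (6*y - 2*z) dy ∧ dz.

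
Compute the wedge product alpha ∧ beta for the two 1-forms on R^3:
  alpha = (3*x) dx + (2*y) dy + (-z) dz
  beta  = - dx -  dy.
alpha ∧ beta = (-3*x + 2*y) dx ∧ dy + (-z) dx ∧ dz + (-z) dy ∧ dz

Distribute the wedge, using dx_i ∧ dx_j = -dx_j ∧ dx_i and dx_i ∧ dx_i = 0. For each pair (i, j) with i < j, the coefficient of dx_i ∧ dx_j in alpha ∧ beta is (alpha_i * beta_j - alpha_j * beta_i). Collecting: alpha ∧ beta = (-3*x + 2*y) dx ∧ dy + (-z) dx ∧ dz + (-z) dy ∧ dz.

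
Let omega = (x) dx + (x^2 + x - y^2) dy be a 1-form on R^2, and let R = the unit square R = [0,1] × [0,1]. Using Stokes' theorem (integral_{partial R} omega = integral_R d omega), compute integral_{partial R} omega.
integral_(partial R) omega = 2

Stokes: integral_partial_R omega = integral_R d omega with d omega = (∂Q/∂x - ∂P/∂y) dx ∧ dy.
  ∂Q/∂x = 2*x + 1
  ∂P/∂y = 0
  integrand = ∂Q/∂x - ∂P/∂y = 2*x + 1.
Integrating over R: integral_0^1 integral_0^1 (2*x + 1) dx dy = 2.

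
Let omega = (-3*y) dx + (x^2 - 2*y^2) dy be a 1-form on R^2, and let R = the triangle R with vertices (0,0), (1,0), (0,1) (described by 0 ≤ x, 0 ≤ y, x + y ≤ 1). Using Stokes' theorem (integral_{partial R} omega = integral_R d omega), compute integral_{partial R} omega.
integral_(partial R) omega = 11/6

Stokes: integral_partial_R omega = integral_R d omega with d omega = (∂Q/∂x - ∂P/∂y) dx ∧ dy.
  ∂Q/∂x = 2*x
  ∂P/∂y = -3
  integrand = ∂Q/∂x - ∂P/∂y = 2*x + 3.
Integrating over R: integral_0^1 integral_0^{1-x} (2*x + 3) dy dx = 11/6.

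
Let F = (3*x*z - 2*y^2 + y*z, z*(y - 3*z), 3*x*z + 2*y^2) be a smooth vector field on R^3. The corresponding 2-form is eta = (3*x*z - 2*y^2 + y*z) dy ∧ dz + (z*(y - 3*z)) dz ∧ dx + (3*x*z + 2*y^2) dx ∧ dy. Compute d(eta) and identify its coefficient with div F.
d(eta) = (3*x + 4*z) dx ∧ dy ∧ dz; div F = 3*x + 4*z

For a 2-form in R^3 of the form above, applying d gives a 3-form with coefficient ∂P/∂x + ∂Q/∂y + ∂R/∂z:
  ∂P/∂x = 3*z
  ∂Q/∂y = z
  ∂R/∂z = 3*x
Sum = 3*x + 4*z, which is exactly div F.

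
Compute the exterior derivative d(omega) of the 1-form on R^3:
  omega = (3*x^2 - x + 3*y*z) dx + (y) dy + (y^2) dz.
d(omega) = (-3*z) dx ∧ dy + (-3*y) dx ∧ dz + (2*y) dy ∧ dz

For a 1-form omega = sum_i f_i dx_i, the exterior derivative is
  d(omega) = sum_{i < j} (∂f_j/∂x_i - ∂f_i/∂x_j) dx_i ∧ dx_j.
  coefficient of dx ∧ dy: ∂f_2/∂x - ∂f_1/∂y = ∂(y)/∂x - ∂(3*x^2 - x + 3*y*z)/∂y = -3*z
  coefficient of dx ∧ dz: ∂f_3/∂x - ∂f_1/∂z = ∂(y^2)/∂x - ∂(3*x^2 - x + 3*y*z)/∂z = -3*y
  coefficient of dy ∧ dz: ∂f_3/∂y - ∂f_2/∂z = ∂(y^2)/∂y - ∂(y)/∂z = 2*y
Assembling: d(omega) = (-3*z) dx ∧ dy + (-3*y) dx ∧ dz + (2*y) dy ∧ dz.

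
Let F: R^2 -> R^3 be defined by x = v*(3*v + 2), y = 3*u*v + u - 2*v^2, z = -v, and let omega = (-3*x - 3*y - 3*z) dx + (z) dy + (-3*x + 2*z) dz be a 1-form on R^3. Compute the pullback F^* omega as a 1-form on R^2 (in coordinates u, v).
F^* omega = (v*(-3*v - 1)) du + (-54*u*v^2 - 39*u*v - 6*u - 18*v^3 - 11*v^2 + 2*v) dv

Using F^*(f dg) = (f ∘ F) d(g ∘ F), substitute each coordinate x_i by F_i(u, v) in f_i, and replace dx_i by d F_i = (∂F_i/∂u) du + (∂F_i/∂v) dv.
  For the x component: f_1(F) = -9*u*v - 3*u - 3*v^2 - 3*v; d F_1 = (0) du + (6*v + 2) dv
  For the y component: f_2(F) = -v; d F_2 = (3*v + 1) du + (3*u - 4*v) dv
  For the z component: f_3(F) = v*(-9*v - 8); d F_3 = (0) du + (-1) dv
Combining and collecting du, dv coefficients:
  coeff of du: v*(-3*v - 1)
  coeff of dv: -54*u*v^2 - 39*u*v - 6*u - 18*v^3 - 11*v^2 + 2*v
F^* omega = (v*(-3*v - 1)) du + (-54*u*v^2 - 39*u*v - 6*u - 18*v^3 - 11*v^2 + 2*v) dv.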